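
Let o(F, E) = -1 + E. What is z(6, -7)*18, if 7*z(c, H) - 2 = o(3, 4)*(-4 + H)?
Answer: -558/7 ≈ -79.714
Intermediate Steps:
z(c, H) = -10/7 + 3*H/7 (z(c, H) = 2/7 + ((-1 + 4)*(-4 + H))/7 = 2/7 + (3*(-4 + H))/7 = 2/7 + (-12 + 3*H)/7 = 2/7 + (-12/7 + 3*H/7) = -10/7 + 3*H/7)
z(6, -7)*18 = (-10/7 + (3/7)*(-7))*18 = (-10/7 - 3)*18 = -31/7*18 = -558/7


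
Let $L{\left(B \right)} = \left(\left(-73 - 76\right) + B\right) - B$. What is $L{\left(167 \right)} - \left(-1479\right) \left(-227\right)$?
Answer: $-335882$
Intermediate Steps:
$L{\left(B \right)} = -149$ ($L{\left(B \right)} = \left(-149 + B\right) - B = -149$)
$L{\left(167 \right)} - \left(-1479\right) \left(-227\right) = -149 - \left(-1479\right) \left(-227\right) = -149 - 335733 = -335882$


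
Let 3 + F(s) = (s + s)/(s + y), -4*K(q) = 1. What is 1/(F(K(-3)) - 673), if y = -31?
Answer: -125/84498 ≈ -0.0014793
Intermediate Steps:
K(q) = -1/4 (K(q) = -1/4*1 = -1/4)
F(s) = -3 + 2*s/(-31 + s) (F(s) = -3 + (s + s)/(s - 31) = -3 + (2*s)/(-31 + s) = -3 + 2*s/(-31 + s))
1/(F(K(-3)) - 673) = 1/((93 - 1*(-1/4))/(-31 - 1/4) - 673) = 1/((93 + 1/4)/(-125/4) - 673) = 1/(-4/125*373/4 - 673) = 1/(-373/125 - 673) = 1/(-84498/125) = -125/84498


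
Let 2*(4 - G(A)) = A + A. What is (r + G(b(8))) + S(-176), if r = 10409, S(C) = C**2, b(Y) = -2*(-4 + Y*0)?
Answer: 41381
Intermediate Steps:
b(Y) = 8 (b(Y) = -2*(-4 + 0) = -2*(-4) = 8)
G(A) = 4 - A (G(A) = 4 - (A + A)/2 = 4 - A)
(r + G(b(8))) + S(-176) = (10409 + (4 - 1*8)) + (-176)**2 = (10409 + (4 - 8)) + 30976 = (10409 - 4) + 30976 = 10405 + 30976 = 41381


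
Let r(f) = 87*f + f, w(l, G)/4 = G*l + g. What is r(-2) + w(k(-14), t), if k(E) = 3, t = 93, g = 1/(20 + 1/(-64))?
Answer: 1202516/1279 ≈ 940.20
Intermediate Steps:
g = 64/1279 (g = 1/(20 - 1/64) = 1/(1279/64) = 64/1279 ≈ 0.050039)
w(l, G) = 256/1279 + 4*G*l (w(l, G) = 4*(G*l + 64/1279) = 4*(64/1279 + G*l) = 256/1279 + 4*G*l)
r(f) = 88*f
r(-2) + w(k(-14), t) = 88*(-2) + (256/1279 + 4*93*3) = -176 + (256/1279 + 1116) = -176 + 1427620/1279 = 1202516/1279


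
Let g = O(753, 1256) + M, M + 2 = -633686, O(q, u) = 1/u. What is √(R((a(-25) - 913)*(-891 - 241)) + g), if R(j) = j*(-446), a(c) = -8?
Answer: I*√183633393586886/628 ≈ 21578.0*I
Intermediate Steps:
M = -633688 (M = -2 - 633686 = -633688)
g = -795912127/1256 (g = 1/1256 - 633688 = -795912127/1256 ≈ -6.3369e+5)
R(j) = -446*j
√(R((a(-25) - 913)*(-891 - 241)) + g) = √(-446*(-8 - 913)*(-891 - 241) - 795912127/1256) = √(-(-410766)*(-1132) - 795912127/1256) = √(-446*1042572 - 795912127/1256) = √(-464987112 - 795912127/1256) = √(-584819724799/1256) = I*√183633393586886/628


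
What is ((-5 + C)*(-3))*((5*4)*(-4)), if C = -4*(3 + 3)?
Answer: -6960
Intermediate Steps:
C = -24 (C = -4*6 = -24)
((-5 + C)*(-3))*((5*4)*(-4)) = ((-5 - 24)*(-3))*((5*4)*(-4)) = (-29*(-3))*(20*(-4)) = 87*(-80) = -6960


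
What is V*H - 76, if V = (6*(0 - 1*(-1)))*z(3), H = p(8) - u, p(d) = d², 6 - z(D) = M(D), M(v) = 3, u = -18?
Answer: 1400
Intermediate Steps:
z(D) = 3 (z(D) = 6 - 1*3 = 6 - 3 = 3)
H = 82 (H = 8² - 1*(-18) = 64 + 18 = 82)
V = 18 (V = (6*(0 - 1*(-1)))*3 = (6*(0 + 1))*3 = (6*1)*3 = 6*3 = 18)
V*H - 76 = 18*82 - 76 = 1476 - 76 = 1400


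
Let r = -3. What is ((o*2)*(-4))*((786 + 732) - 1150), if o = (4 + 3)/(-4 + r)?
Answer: 2944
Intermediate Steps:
o = -1 (o = (4 + 3)/(-4 - 3) = 7/(-7) = 7*(-1/7) = -1)
((o*2)*(-4))*((786 + 732) - 1150) = (-1*2*(-4))*((786 + 732) - 1150) = (-2*(-4))*(1518 - 1150) = 8*368 = 2944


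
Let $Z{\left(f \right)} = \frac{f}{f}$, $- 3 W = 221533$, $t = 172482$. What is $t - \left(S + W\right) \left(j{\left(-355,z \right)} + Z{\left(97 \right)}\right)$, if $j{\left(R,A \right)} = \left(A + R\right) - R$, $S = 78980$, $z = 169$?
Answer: $- \frac{2101744}{3} \approx -7.0058 \cdot 10^{5}$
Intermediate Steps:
$W = - \frac{221533}{3}$ ($W = \left(- \frac{1}{3}\right) 221533 = - \frac{221533}{3} \approx -73844.0$)
$Z{\left(f \right)} = 1$
$j{\left(R,A \right)} = A$
$t - \left(S + W\right) \left(j{\left(-355,z \right)} + Z{\left(97 \right)}\right) = 172482 - \left(78980 - \frac{221533}{3}\right) \left(169 + 1\right) = 172482 - \frac{15407}{3} \cdot 170 = 172482 - \frac{2619190}{3} = - \frac{2101744}{3}$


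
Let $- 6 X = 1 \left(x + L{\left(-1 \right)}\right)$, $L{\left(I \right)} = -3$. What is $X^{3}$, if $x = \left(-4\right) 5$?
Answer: $\frac{12167}{216} \approx 56.329$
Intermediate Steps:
$x = -20$
$X = \frac{23}{6}$ ($X = - \frac{1 \left(-20 - 3\right)}{6} = - \frac{1 \left(-23\right)}{6} = \left(- \frac{1}{6}\right) \left(-23\right) = \frac{23}{6} \approx 3.8333$)
$X^{3} = \left(\frac{23}{6}\right)^{3} = \frac{12167}{216}$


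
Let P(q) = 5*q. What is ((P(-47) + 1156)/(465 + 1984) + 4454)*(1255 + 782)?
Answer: 22221158379/2449 ≈ 9.0736e+6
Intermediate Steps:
((P(-47) + 1156)/(465 + 1984) + 4454)*(1255 + 782) = ((5*(-47) + 1156)/(465 + 1984) + 4454)*(1255 + 782) = ((-235 + 1156)/2449 + 4454)*2037 = (921*(1/2449) + 4454)*2037 = (921/2449 + 4454)*2037 = (10908767/2449)*2037 = 22221158379/2449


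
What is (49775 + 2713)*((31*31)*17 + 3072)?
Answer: 1018739592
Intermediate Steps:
(49775 + 2713)*((31*31)*17 + 3072) = 52488*(961*17 + 3072) = 52488*(16337 + 3072) = 52488*19409 = 1018739592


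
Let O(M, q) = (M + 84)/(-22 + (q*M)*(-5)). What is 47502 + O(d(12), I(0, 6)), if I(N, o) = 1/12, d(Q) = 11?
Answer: 15151998/319 ≈ 47498.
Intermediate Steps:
I(N, o) = 1/12
O(M, q) = (84 + M)/(-22 - 5*M*q) (O(M, q) = (84 + M)/(-22 + (M*q)*(-5)) = (84 + M)/(-22 - 5*M*q))
47502 + O(d(12), I(0, 6)) = 47502 + (-84 - 1*11)/(22 + 5*11*(1/12)) = 47502 + (-84 - 11)/(22 + 55/12) = 47502 - 95/(319/12) = 47502 + (12/319)*(-95) = 47502 - 1140/319 = 15151998/319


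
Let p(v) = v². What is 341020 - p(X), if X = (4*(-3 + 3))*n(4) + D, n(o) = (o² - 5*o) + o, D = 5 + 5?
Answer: 340920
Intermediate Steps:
D = 10
n(o) = o² - 4*o
X = 10 (X = (4*(-3 + 3))*(4*(-4 + 4)) + 10 = (4*0)*(4*0) + 10 = 0*0 + 10 = 0 + 10 = 10)
341020 - p(X) = 341020 - 1*10² = 341020 - 1*100 = 341020 - 100 = 340920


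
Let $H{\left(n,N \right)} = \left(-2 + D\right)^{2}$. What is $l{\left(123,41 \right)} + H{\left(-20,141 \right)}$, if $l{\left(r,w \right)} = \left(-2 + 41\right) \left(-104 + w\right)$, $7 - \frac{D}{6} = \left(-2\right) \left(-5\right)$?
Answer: $-2057$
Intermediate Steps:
$D = -18$ ($D = 42 - 6 \left(\left(-2\right) \left(-5\right)\right) = 42 - 60 = -18$)
$l{\left(r,w \right)} = -4056 + 39 w$ ($l{\left(r,w \right)} = 39 \left(-104 + w\right) = -4056 + 39 w$)
$H{\left(n,N \right)} = 400$ ($H{\left(n,N \right)} = \left(-2 - 18\right)^{2} = \left(-20\right)^{2} = 400$)
$l{\left(123,41 \right)} + H{\left(-20,141 \right)} = \left(-4056 + 39 \cdot 41\right) + 400 = \left(-4056 + 1599\right) + 400 = -2457 + 400 = -2057$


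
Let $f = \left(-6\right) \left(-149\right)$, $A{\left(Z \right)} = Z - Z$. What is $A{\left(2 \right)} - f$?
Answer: $-894$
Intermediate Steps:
$A{\left(Z \right)} = 0$
$f = 894$
$A{\left(2 \right)} - f = 0 - 894 = -894$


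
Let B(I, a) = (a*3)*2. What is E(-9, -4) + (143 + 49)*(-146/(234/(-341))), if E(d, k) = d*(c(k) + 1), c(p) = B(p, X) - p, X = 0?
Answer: 1591397/39 ≈ 40805.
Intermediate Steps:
B(I, a) = 6*a (B(I, a) = (3*a)*2 = 6*a)
c(p) = -p (c(p) = 6*0 - p = 0 - p = -p)
E(d, k) = d*(1 - k) (E(d, k) = d*(-k + 1) = d*(1 - k))
E(-9, -4) + (143 + 49)*(-146/(234/(-341))) = -9*(1 - 1*(-4)) + (143 + 49)*(-146/(234/(-341))) = -9*(1 + 4) + 192*(-146/(234*(-1/341))) = -9*5 + 192*(-146/(-234/341)) = -45 + 192*(-146*(-341/234)) = -45 + 192*(24893/117) = -45 + 1593152/39 = 1591397/39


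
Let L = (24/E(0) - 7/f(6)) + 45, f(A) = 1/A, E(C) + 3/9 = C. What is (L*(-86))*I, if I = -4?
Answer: -23736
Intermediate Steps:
E(C) = -⅓ + C
L = -69 (L = (24/(-⅓ + 0) - 7/(1/6)) + 45 = (24/(-⅓) - 7/⅙) + 45 = (24*(-3) - 7*6) + 45 = (-72 - 42) + 45 = -114 + 45 = -69)
(L*(-86))*I = -69*(-86)*(-4) = 5934*(-4) = -23736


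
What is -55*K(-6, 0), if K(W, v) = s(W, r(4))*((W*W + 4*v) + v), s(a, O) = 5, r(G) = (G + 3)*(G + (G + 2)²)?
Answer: -9900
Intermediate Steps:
r(G) = (3 + G)*(G + (2 + G)²)
K(W, v) = 5*W² + 25*v (K(W, v) = 5*((W*W + 4*v) + v) = 5*((W² + 4*v) + v) = 5*(W² + 5*v) = 5*W² + 25*v)
-55*K(-6, 0) = -55*(5*(-6)² + 25*0) = -55*(5*36 + 0) = -55*(180 + 0) = -55*180 = -9900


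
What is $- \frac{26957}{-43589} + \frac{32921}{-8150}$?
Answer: $- \frac{173613417}{50750050} \approx -3.421$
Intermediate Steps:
$- \frac{26957}{-43589} + \frac{32921}{-8150} = \left(-26957\right) \left(- \frac{1}{43589}\right) + 32921 \left(- \frac{1}{8150}\right) = \frac{3851}{6227} - \frac{32921}{8150} = - \frac{173613417}{50750050}$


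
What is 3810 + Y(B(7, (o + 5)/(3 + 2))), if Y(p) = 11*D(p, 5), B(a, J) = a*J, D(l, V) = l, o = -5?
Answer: 3810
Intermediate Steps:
B(a, J) = J*a
Y(p) = 11*p
3810 + Y(B(7, (o + 5)/(3 + 2))) = 3810 + 11*(((-5 + 5)/(3 + 2))*7) = 3810 + 11*((0/5)*7) = 3810 + 11*((0*(⅕))*7) = 3810 + 11*(0*7) = 3810 + 11*0 = 3810 + 0 = 3810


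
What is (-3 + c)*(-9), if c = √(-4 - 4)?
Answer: 27 - 18*I*√2 ≈ 27.0 - 25.456*I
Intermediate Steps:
c = 2*I*√2 (c = √(-8) = 2*I*√2 ≈ 2.8284*I)
(-3 + c)*(-9) = (-3 + 2*I*√2)*(-9) = 27 - 18*I*√2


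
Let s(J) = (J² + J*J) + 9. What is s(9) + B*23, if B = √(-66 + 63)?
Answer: 171 + 23*I*√3 ≈ 171.0 + 39.837*I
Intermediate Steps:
s(J) = 9 + 2*J² (s(J) = (J² + J²) + 9 = 2*J² + 9 = 9 + 2*J²)
B = I*√3 (B = √(-3) = I*√3 ≈ 1.732*I)
s(9) + B*23 = (9 + 2*9²) + (I*√3)*23 = (9 + 2*81) + 23*I*√3 = (9 + 162) + 23*I*√3 = 171 + 23*I*√3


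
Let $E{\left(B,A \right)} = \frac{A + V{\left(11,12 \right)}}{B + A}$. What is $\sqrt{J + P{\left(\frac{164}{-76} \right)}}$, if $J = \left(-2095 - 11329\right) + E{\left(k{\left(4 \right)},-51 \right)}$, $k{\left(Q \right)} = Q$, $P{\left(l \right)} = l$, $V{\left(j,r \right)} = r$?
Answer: $\frac{i \sqrt{10706014474}}{893} \approx 115.87 i$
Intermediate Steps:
$E{\left(B,A \right)} = \frac{12 + A}{A + B}$ ($E{\left(B,A \right)} = \frac{A + 12}{B + A} = \frac{12 + A}{A + B}$)
$J = - \frac{630889}{47}$ ($J = \left(-2095 - 11329\right) + \frac{12 - 51}{-51 + 4} = -13424 + \frac{1}{-47} \left(-39\right) = -13424 - - \frac{39}{47} = -13424 + \frac{39}{47} = - \frac{630889}{47} \approx -13423.0$)
$\sqrt{J + P{\left(\frac{164}{-76} \right)}} = \sqrt{- \frac{630889}{47} + \frac{164}{-76}} = \sqrt{- \frac{630889}{47} + 164 \left(- \frac{1}{76}\right)} = \sqrt{- \frac{630889}{47} - \frac{41}{19}} = \sqrt{- \frac{11988818}{893}} = \frac{i \sqrt{10706014474}}{893}$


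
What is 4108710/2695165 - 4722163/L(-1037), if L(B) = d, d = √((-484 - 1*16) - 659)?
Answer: 821742/539033 + 4722163*I*√1159/1159 ≈ 1.5245 + 1.3871e+5*I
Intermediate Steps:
d = I*√1159 (d = √((-484 - 16) - 659) = √(-500 - 659) = √(-1159) = I*√1159 ≈ 34.044*I)
L(B) = I*√1159
4108710/2695165 - 4722163/L(-1037) = 4108710/2695165 - 4722163*(-I*√1159/1159) = 4108710*(1/2695165) - (-4722163)*I*√1159/1159 = 821742/539033 + 4722163*I*√1159/1159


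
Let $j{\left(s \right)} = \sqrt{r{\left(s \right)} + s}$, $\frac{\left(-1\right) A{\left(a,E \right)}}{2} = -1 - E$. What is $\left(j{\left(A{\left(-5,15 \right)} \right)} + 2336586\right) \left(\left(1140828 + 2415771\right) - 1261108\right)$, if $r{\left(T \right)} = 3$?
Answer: $5363612133726 + 2295491 \sqrt{35} \approx 5.3636 \cdot 10^{12}$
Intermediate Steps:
$A{\left(a,E \right)} = 2 + 2 E$ ($A{\left(a,E \right)} = - 2 \left(-1 - E\right) = 2 + 2 E$)
$j{\left(s \right)} = \sqrt{3 + s}$
$\left(j{\left(A{\left(-5,15 \right)} \right)} + 2336586\right) \left(\left(1140828 + 2415771\right) - 1261108\right) = \left(\sqrt{3 + \left(2 + 2 \cdot 15\right)} + 2336586\right) \left(\left(1140828 + 2415771\right) - 1261108\right) = \left(\sqrt{3 + \left(2 + 30\right)} + 2336586\right) \left(3556599 - 1261108\right) = \left(\sqrt{3 + 32} + 2336586\right) 2295491 = \left(\sqrt{35} + 2336586\right) 2295491 = \left(2336586 + \sqrt{35}\right) 2295491 = 5363612133726 + 2295491 \sqrt{35}$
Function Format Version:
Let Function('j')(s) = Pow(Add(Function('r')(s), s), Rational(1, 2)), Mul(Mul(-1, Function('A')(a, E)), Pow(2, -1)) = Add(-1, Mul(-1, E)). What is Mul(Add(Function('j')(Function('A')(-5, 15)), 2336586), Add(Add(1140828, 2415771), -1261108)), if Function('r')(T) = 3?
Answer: Add(5363612133726, Mul(2295491, Pow(35, Rational(1, 2)))) ≈ 5.3636e+12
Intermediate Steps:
Function('A')(a, E) = Add(2, Mul(2, E)) (Function('A')(a, E) = Mul(-2, Add(-1, Mul(-1, E))) = Add(2, Mul(2, E)))
Function('j')(s) = Pow(Add(3, s), Rational(1, 2))
Mul(Add(Function('j')(Function('A')(-5, 15)), 2336586), Add(Add(1140828, 2415771), -1261108)) = Mul(Add(Pow(Add(3, Add(2, Mul(2, 15))), Rational(1, 2)), 2336586), Add(Add(1140828, 2415771), -1261108)) = Mul(Add(Pow(Add(3, Add(2, 30)), Rational(1, 2)), 2336586), Add(3556599, -1261108)) = Mul(Add(Pow(Add(3, 32), Rational(1, 2)), 2336586), 2295491) = Mul(Add(Pow(35, Rational(1, 2)), 2336586), 2295491) = Mul(Add(2336586, Pow(35, Rational(1, 2))), 2295491) = Add(5363612133726, Mul(2295491, Pow(35, Rational(1, 2))))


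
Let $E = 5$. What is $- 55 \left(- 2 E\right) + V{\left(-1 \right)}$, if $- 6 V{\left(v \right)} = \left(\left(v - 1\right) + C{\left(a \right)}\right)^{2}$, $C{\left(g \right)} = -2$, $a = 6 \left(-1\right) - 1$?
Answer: $\frac{1642}{3} \approx 547.33$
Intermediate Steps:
$a = -7$ ($a = -6 - 1 = -7$)
$V{\left(v \right)} = - \frac{\left(-3 + v\right)^{2}}{6}$ ($V{\left(v \right)} = - \frac{\left(\left(v - 1\right) - 2\right)^{2}}{6} = - \frac{\left(\left(-1 + v\right) - 2\right)^{2}}{6} = - \frac{\left(-3 + v\right)^{2}}{6}$)
$- 55 \left(- 2 E\right) + V{\left(-1 \right)} = - 55 \left(\left(-2\right) 5\right) - \frac{\left(-3 - 1\right)^{2}}{6} = \left(-55\right) \left(-10\right) - \frac{\left(-4\right)^{2}}{6} = 550 - \frac{8}{3} = \frac{1642}{3}$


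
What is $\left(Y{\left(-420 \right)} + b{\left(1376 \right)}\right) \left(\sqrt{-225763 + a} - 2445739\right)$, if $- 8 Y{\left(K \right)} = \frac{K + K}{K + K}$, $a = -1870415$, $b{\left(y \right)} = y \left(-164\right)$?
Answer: $\frac{4415324411307}{8} - \frac{1805313 i \sqrt{2096178}}{8} \approx 5.5192 \cdot 10^{11} - 3.2672 \cdot 10^{8} i$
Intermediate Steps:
$b{\left(y \right)} = - 164 y$
$Y{\left(K \right)} = - \frac{1}{8}$ ($Y{\left(K \right)} = - \frac{\left(K + K\right) \frac{1}{K + K}}{8} = - \frac{2 K \frac{1}{2 K}}{8} = \left(- \frac{1}{8}\right) 1 = - \frac{1}{8}$)
$\left(Y{\left(-420 \right)} + b{\left(1376 \right)}\right) \left(\sqrt{-225763 + a} - 2445739\right) = \left(- \frac{1}{8} - 225664\right) \left(\sqrt{-225763 - 1870415} - 2445739\right) = \left(- \frac{1}{8} - 225664\right) \left(\sqrt{-2096178} - 2445739\right) = - \frac{1805313 \left(i \sqrt{2096178} - 2445739\right)}{8} = - \frac{1805313 \left(-2445739 + i \sqrt{2096178}\right)}{8} = \frac{4415324411307}{8} - \frac{1805313 i \sqrt{2096178}}{8}$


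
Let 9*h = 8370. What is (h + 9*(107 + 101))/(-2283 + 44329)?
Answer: 1401/21023 ≈ 0.066641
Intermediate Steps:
h = 930 (h = (⅑)*8370 = 930)
(h + 9*(107 + 101))/(-2283 + 44329) = (930 + 9*(107 + 101))/(-2283 + 44329) = (930 + 9*208)/42046 = (930 + 1872)*(1/42046) = 2802*(1/42046) = 1401/21023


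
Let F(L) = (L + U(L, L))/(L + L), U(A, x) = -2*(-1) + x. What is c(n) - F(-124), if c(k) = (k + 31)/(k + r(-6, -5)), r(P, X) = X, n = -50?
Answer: -4409/6820 ≈ -0.64648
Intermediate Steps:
U(A, x) = 2 + x
F(L) = (2 + 2*L)/(2*L) (F(L) = (L + (2 + L))/(L + L) = (2 + 2*L)/((2*L)) = (2 + 2*L)*(1/(2*L)) = (2 + 2*L)/(2*L))
c(k) = (31 + k)/(-5 + k) (c(k) = (k + 31)/(k - 5) = (31 + k)/(-5 + k))
c(n) - F(-124) = (31 - 50)/(-5 - 50) - (1 - 124)/(-124) = -19/(-55) - (-1)*(-123)/124 = -1/55*(-19) - 1*123/124 = 19/55 - 123/124 = -4409/6820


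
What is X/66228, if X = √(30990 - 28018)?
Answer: √743/33114 ≈ 0.00082316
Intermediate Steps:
X = 2*√743 (X = √2972 = 2*√743 ≈ 54.516)
X/66228 = (2*√743)/66228 = (2*√743)*(1/66228) = √743/33114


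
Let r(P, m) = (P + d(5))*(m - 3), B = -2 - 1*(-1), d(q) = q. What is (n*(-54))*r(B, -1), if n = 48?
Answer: 41472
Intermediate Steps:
B = -1 (B = -2 + 1 = -1)
r(P, m) = (-3 + m)*(5 + P) (r(P, m) = (P + 5)*(m - 3) = (5 + P)*(-3 + m) = (-3 + m)*(5 + P))
(n*(-54))*r(B, -1) = (48*(-54))*(-15 - 3*(-1) + 5*(-1) - 1*(-1)) = -2592*(-15 + 3 - 5 + 1) = -2592*(-16) = 41472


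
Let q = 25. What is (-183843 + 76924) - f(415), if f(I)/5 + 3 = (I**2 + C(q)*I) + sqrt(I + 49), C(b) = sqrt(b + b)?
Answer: -968029 - 10375*sqrt(2) - 20*sqrt(29) ≈ -9.8281e+5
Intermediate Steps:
C(b) = sqrt(2)*sqrt(b) (C(b) = sqrt(2*b) = sqrt(2)*sqrt(b))
f(I) = -15 + 5*I**2 + 5*sqrt(49 + I) + 25*I*sqrt(2) (f(I) = -15 + 5*((I**2 + (sqrt(2)*sqrt(25))*I) + sqrt(I + 49)) = -15 + 5*((I**2 + (sqrt(2)*5)*I) + sqrt(49 + I)) = -15 + 5*((I**2 + (5*sqrt(2))*I) + sqrt(49 + I)) = -15 + 5*((I**2 + 5*I*sqrt(2)) + sqrt(49 + I)) = -15 + 5*(I**2 + sqrt(49 + I) + 5*I*sqrt(2)) = -15 + (5*I**2 + 5*sqrt(49 + I) + 25*I*sqrt(2)) = -15 + 5*I**2 + 5*sqrt(49 + I) + 25*I*sqrt(2))
(-183843 + 76924) - f(415) = (-183843 + 76924) - (-15 + 5*415**2 + 5*sqrt(49 + 415) + 25*415*sqrt(2)) = -106919 - (-15 + 5*172225 + 5*sqrt(464) + 10375*sqrt(2)) = -106919 - (-15 + 861125 + 5*(4*sqrt(29)) + 10375*sqrt(2)) = -106919 - (-15 + 861125 + 20*sqrt(29) + 10375*sqrt(2)) = -106919 - (861110 + 20*sqrt(29) + 10375*sqrt(2)) = -106919 + (-861110 - 10375*sqrt(2) - 20*sqrt(29)) = -968029 - 10375*sqrt(2) - 20*sqrt(29)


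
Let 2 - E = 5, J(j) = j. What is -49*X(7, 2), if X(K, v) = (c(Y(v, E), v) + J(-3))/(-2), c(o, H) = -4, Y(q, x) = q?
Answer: -343/2 ≈ -171.50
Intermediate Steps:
E = -3 (E = 2 - 1*5 = 2 - 5 = -3)
X(K, v) = 7/2 (X(K, v) = (-4 - 3)/(-2) = -½*(-7) = 7/2)
-49*X(7, 2) = -49*7/2 = -343/2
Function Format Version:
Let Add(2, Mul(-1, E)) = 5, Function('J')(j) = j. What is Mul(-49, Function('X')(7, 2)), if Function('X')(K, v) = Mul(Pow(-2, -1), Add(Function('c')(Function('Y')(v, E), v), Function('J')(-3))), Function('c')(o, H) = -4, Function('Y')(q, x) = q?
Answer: Rational(-343, 2) ≈ -171.50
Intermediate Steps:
E = -3 (E = Add(2, Mul(-1, 5)) = Add(2, -5) = -3)
Function('X')(K, v) = Rational(7, 2) (Function('X')(K, v) = Mul(Pow(-2, -1), Add(-4, -3)) = Mul(Rational(-1, 2), -7) = Rational(7, 2))
Mul(-49, Function('X')(7, 2)) = Mul(-49, Rational(7, 2)) = Rational(-343, 2)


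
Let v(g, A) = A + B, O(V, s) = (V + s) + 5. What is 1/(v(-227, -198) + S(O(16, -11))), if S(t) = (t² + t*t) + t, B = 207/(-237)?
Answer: 79/879 ≈ 0.089875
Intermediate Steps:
B = -69/79 (B = 207*(-1/237) = -69/79 ≈ -0.87342)
O(V, s) = 5 + V + s
v(g, A) = -69/79 + A (v(g, A) = A - 69/79 = -69/79 + A)
S(t) = t + 2*t² (S(t) = (t² + t²) + t = 2*t² + t = t + 2*t²)
1/(v(-227, -198) + S(O(16, -11))) = 1/((-69/79 - 198) + (5 + 16 - 11)*(1 + 2*(5 + 16 - 11))) = 1/(-15711/79 + 10*(1 + 2*10)) = 1/(-15711/79 + 10*(1 + 20)) = 1/(-15711/79 + 10*21) = 1/(-15711/79 + 210) = 1/(879/79) = 79/879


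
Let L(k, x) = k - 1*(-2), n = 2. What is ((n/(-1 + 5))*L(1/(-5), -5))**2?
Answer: 81/100 ≈ 0.81000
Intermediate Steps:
L(k, x) = 2 + k (L(k, x) = k + 2 = 2 + k)
((n/(-1 + 5))*L(1/(-5), -5))**2 = ((2/(-1 + 5))*(2 + 1/(-5)))**2 = ((2/4)*(2 - 1/5))**2 = ((2*(1/4))*(9/5))**2 = ((1/2)*(9/5))**2 = (9/10)**2 = 81/100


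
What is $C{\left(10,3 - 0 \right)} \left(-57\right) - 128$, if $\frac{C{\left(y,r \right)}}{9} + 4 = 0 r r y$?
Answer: $1924$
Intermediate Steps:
$C{\left(y,r \right)} = -36$ ($C{\left(y,r \right)} = -36 + 9 \cdot 0 r r y = -36 + 9 \cdot 0 r y = -36 + 9 \cdot 0 = -36 + 0 = -36$)
$C{\left(10,3 - 0 \right)} \left(-57\right) - 128 = \left(-36\right) \left(-57\right) - 128 = 2052 - 128 = 1924$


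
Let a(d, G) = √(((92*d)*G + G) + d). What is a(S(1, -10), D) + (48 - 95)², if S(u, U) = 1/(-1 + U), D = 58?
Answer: 2209 + I*√51689/11 ≈ 2209.0 + 20.668*I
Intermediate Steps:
a(d, G) = √(G + d + 92*G*d) (a(d, G) = √((92*G*d + G) + d) = √((G + 92*G*d) + d) = √(G + d + 92*G*d))
a(S(1, -10), D) + (48 - 95)² = √(58 + 1/(-1 - 10) + 92*58/(-1 - 10)) + (48 - 95)² = √(58 + 1/(-11) + 92*58/(-11)) + (-47)² = √(58 - 1/11 + 92*58*(-1/11)) + 2209 = √(58 - 1/11 - 5336/11) + 2209 = √(-4699/11) + 2209 = I*√51689/11 + 2209 = 2209 + I*√51689/11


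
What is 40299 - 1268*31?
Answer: 991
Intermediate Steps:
40299 - 1268*31 = 40299 - 1*39308 = 40299 - 39308 = 991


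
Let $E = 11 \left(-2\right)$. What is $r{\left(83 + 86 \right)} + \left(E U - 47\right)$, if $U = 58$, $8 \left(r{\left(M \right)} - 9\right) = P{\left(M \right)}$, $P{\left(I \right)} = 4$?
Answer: $- \frac{2627}{2} \approx -1313.5$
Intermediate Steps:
$r{\left(M \right)} = \frac{19}{2}$ ($r{\left(M \right)} = 9 + \frac{1}{8} \cdot 4 = 9 + \frac{1}{2} = \frac{19}{2}$)
$E = -22$
$r{\left(83 + 86 \right)} + \left(E U - 47\right) = \frac{19}{2} - 1323 = - \frac{2627}{2}$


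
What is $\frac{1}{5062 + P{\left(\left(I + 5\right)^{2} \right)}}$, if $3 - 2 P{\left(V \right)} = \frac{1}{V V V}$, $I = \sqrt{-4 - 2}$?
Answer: $\frac{4830 \sqrt{6} + 27341 i}{24456705 \sqrt{6} + 138441154 i} \approx 0.00019749 - 2.2737 \cdot 10^{-13} i$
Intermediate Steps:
$I = i \sqrt{6}$ ($I = \sqrt{-6} = i \sqrt{6} \approx 2.4495 i$)
$P{\left(V \right)} = \frac{3}{2} - \frac{1}{2 V^{3}}$ ($P{\left(V \right)} = \frac{3}{2} - \frac{1}{2 V V V} = \frac{3}{2} - \frac{1}{2 V^{2} V} = \frac{3}{2} - \frac{1}{2 V^{3}}$)
$\frac{1}{5062 + P{\left(\left(I + 5\right)^{2} \right)}} = \frac{1}{5062 + \left(\frac{3}{2} - \frac{1}{2 \left(i \sqrt{6} + 5\right)^{6}}\right)} = \frac{1}{5062 + \left(\frac{3}{2} - \frac{1}{2 \left(5 + i \sqrt{6}\right)^{6}}\right)} = \frac{1}{\frac{10127}{2} - \frac{1}{2 \left(5 + i \sqrt{6}\right)^{6}}}$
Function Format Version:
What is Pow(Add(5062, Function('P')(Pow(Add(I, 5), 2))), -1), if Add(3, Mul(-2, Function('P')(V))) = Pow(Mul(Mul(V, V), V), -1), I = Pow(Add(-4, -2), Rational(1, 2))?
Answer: Mul(Pow(Add(Mul(24456705, Pow(6, Rational(1, 2))), Mul(138441154, I)), -1), Add(Mul(4830, Pow(6, Rational(1, 2))), Mul(27341, I))) ≈ Add(0.00019749, Mul(-2.2737e-13, I))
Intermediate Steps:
I = Mul(I, Pow(6, Rational(1, 2))) (I = Pow(-6, Rational(1, 2)) = Mul(I, Pow(6, Rational(1, 2))) ≈ Mul(2.4495, I))
Function('P')(V) = Add(Rational(3, 2), Mul(Rational(-1, 2), Pow(V, -3))) (Function('P')(V) = Add(Rational(3, 2), Mul(Rational(-1, 2), Pow(Mul(Mul(V, V), V), -1))) = Add(Rational(3, 2), Mul(Rational(-1, 2), Pow(Mul(Pow(V, 2), V), -1))) = Add(Rational(3, 2), Mul(Rational(-1, 2), Pow(Pow(V, 3), -1))) = Add(Rational(3, 2), Mul(Rational(-1, 2), Pow(V, -3))))
Pow(Add(5062, Function('P')(Pow(Add(I, 5), 2))), -1) = Pow(Add(5062, Add(Rational(3, 2), Mul(Rational(-1, 2), Pow(Pow(Add(Mul(I, Pow(6, Rational(1, 2))), 5), 2), -3)))), -1) = Pow(Add(5062, Add(Rational(3, 2), Mul(Rational(-1, 2), Pow(Pow(Add(5, Mul(I, Pow(6, Rational(1, 2)))), 2), -3)))), -1) = Pow(Add(5062, Add(Rational(3, 2), Mul(Rational(-1, 2), Pow(Add(5, Mul(I, Pow(6, Rational(1, 2)))), -6)))), -1) = Pow(Add(Rational(10127, 2), Mul(Rational(-1, 2), Pow(Add(5, Mul(I, Pow(6, Rational(1, 2)))), -6))), -1)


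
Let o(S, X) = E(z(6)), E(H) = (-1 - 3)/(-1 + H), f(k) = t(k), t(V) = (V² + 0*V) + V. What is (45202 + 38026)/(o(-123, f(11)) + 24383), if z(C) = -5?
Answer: 249684/73151 ≈ 3.4133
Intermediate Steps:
t(V) = V + V² (t(V) = (V² + 0) + V = V² + V = V + V²)
f(k) = k*(1 + k)
E(H) = -4/(-1 + H)
o(S, X) = ⅔ (o(S, X) = -4/(-1 - 5) = -4/(-6) = -4*(-⅙) = ⅔)
(45202 + 38026)/(o(-123, f(11)) + 24383) = (45202 + 38026)/(⅔ + 24383) = 83228/(73151/3) = 83228*(3/73151) = 249684/73151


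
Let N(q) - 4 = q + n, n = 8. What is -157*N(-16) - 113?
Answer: 515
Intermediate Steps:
N(q) = 12 + q (N(q) = 4 + (q + 8) = 4 + (8 + q) = 12 + q)
-157*N(-16) - 113 = -157*(12 - 16) - 113 = -157*(-4) - 113 = 628 - 113 = 515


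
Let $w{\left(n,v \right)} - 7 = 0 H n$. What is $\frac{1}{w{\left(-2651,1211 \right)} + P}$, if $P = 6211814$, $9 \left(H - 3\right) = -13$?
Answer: $\frac{1}{6211821} \approx 1.6098 \cdot 10^{-7}$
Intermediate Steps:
$H = \frac{14}{9}$ ($H = 3 + \frac{1}{9} \left(-13\right) = 3 - \frac{13}{9} = \frac{14}{9} \approx 1.5556$)
$w{\left(n,v \right)} = 7$ ($w{\left(n,v \right)} = 7 + 0 \cdot \frac{14}{9} n = 7 + 0 n = 7 + 0 = 7$)
$\frac{1}{w{\left(-2651,1211 \right)} + P} = \frac{1}{7 + 6211814} = \frac{1}{6211821}$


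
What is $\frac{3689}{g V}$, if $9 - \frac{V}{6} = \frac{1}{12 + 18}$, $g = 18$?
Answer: $\frac{18445}{4842} \approx 3.8094$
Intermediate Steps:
$V = \frac{269}{5}$ ($V = 54 - \frac{6}{12 + 18} = 54 - \frac{6}{30} = 54 - \frac{1}{5} = \frac{269}{5} \approx 53.8$)
$\frac{3689}{g V} = \frac{3689}{18 \cdot \frac{269}{5}} = \frac{3689}{\frac{4842}{5}} = 3689 \cdot \frac{5}{4842} = \frac{18445}{4842}$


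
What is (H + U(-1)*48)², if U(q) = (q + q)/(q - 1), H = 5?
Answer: 2809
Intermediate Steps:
U(q) = 2*q/(-1 + q) (U(q) = (2*q)/(-1 + q) = 2*q/(-1 + q))
(H + U(-1)*48)² = (5 + (2*(-1)/(-1 - 1))*48)² = (5 + (2*(-1)/(-2))*48)² = (5 + (2*(-1)*(-½))*48)² = (5 + 1*48)² = (5 + 48)² = 53² = 2809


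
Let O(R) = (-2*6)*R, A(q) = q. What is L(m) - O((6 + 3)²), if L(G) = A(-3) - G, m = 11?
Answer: 958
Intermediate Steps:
O(R) = -12*R
L(G) = -3 - G
L(m) - O((6 + 3)²) = (-3 - 1*11) - (-12)*(6 + 3)² = (-3 - 11) - (-12)*9² = -14 - (-12)*81 = -14 - 1*(-972) = -14 + 972 = 958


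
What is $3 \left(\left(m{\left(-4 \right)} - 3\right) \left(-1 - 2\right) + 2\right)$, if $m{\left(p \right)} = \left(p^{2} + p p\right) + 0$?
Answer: $-255$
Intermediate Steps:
$m{\left(p \right)} = 2 p^{2}$ ($m{\left(p \right)} = \left(p^{2} + p^{2}\right) + 0 = 2 p^{2} + 0 = 2 p^{2}$)
$3 \left(\left(m{\left(-4 \right)} - 3\right) \left(-1 - 2\right) + 2\right) = 3 \left(\left(2 \left(-4\right)^{2} - 3\right) \left(-1 - 2\right) + 2\right) = 3 \left(\left(2 \cdot 16 - 3\right) \left(-3\right) + 2\right) = 3 \left(\left(32 - 3\right) \left(-3\right) + 2\right) = 3 \left(29 \left(-3\right) + 2\right) = 3 \left(-87 + 2\right) = 3 \left(-85\right) = -255$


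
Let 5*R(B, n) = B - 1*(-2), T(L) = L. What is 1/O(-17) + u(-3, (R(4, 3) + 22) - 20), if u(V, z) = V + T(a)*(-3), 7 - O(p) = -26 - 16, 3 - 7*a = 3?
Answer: -146/49 ≈ -2.9796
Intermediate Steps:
a = 0 (a = 3/7 - ⅐*3 = 3/7 - 3/7 = 0)
O(p) = 49 (O(p) = 7 - (-26 - 16) = 7 - 1*(-42) = 7 + 42 = 49)
R(B, n) = ⅖ + B/5 (R(B, n) = (B - 1*(-2))/5 = (B + 2)/5 = (2 + B)/5 = ⅖ + B/5)
u(V, z) = V (u(V, z) = V + 0*(-3) = V + 0 = V)
1/O(-17) + u(-3, (R(4, 3) + 22) - 20) = 1/49 - 3 = -146/49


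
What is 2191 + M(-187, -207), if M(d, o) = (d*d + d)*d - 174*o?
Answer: -6466025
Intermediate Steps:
M(d, o) = -174*o + d*(d + d**2) (M(d, o) = (d**2 + d)*d - 174*o = (d + d**2)*d - 174*o = d*(d + d**2) - 174*o = -174*o + d*(d + d**2))
2191 + M(-187, -207) = 2191 + ((-187)**2 + (-187)**3 - 174*(-207)) = 2191 + (34969 - 6539203 + 36018) = 2191 - 6468216 = -6466025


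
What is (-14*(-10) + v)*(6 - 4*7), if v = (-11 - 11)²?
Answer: -13728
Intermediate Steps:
v = 484 (v = (-22)² = 484)
(-14*(-10) + v)*(6 - 4*7) = (-14*(-10) + 484)*(6 - 4*7) = (140 + 484)*(6 - 28) = 624*(-22) = -13728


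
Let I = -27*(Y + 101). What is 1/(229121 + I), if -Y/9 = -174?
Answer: 1/184112 ≈ 5.4315e-6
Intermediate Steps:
Y = 1566 (Y = -9*(-174) = 1566)
I = -45009 (I = -27*(1566 + 101) = -27*1667 = -45009)
1/(229121 + I) = 1/(229121 - 45009) = 1/184112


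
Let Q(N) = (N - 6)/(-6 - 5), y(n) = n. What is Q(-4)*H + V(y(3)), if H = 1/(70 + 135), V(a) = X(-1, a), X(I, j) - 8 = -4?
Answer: 1806/451 ≈ 4.0044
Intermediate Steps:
X(I, j) = 4 (X(I, j) = 8 - 4 = 4)
V(a) = 4
Q(N) = 6/11 - N/11 (Q(N) = (-6 + N)/(-11) = (-6 + N)*(-1/11) = 6/11 - N/11)
H = 1/205 ≈ 0.0048781
Q(-4)*H + V(y(3)) = (6/11 - 1/11*(-4))*(1/205) + 4 = (6/11 + 4/11)*(1/205) + 4 = (10/11)*(1/205) + 4 = 2/451 + 4 = 1806/451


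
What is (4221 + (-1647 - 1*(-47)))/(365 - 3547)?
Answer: -2621/3182 ≈ -0.82370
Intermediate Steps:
(4221 + (-1647 - 1*(-47)))/(365 - 3547) = (4221 + (-1647 + 47))/(-3182) = (4221 - 1600)*(-1/3182) = 2621*(-1/3182) = -2621/3182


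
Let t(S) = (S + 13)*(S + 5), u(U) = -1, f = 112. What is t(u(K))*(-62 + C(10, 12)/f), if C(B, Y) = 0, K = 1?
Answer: -2976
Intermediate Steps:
t(S) = (5 + S)*(13 + S) (t(S) = (13 + S)*(5 + S) = (5 + S)*(13 + S))
t(u(K))*(-62 + C(10, 12)/f) = (65 + (-1)² + 18*(-1))*(-62 + 0/112) = (65 + 1 - 18)*(-62 + 0*(1/112)) = 48*(-62 + 0) = 48*(-62) = -2976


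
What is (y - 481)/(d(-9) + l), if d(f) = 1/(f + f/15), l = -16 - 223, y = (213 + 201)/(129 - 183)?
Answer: 23456/11477 ≈ 2.0437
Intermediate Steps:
y = -23/3 (y = 414/(-54) = 414*(-1/54) = -23/3 ≈ -7.6667)
l = -239
d(f) = 15/(16*f) (d(f) = 1/(f + f*(1/15)) = 1/(f + f/15) = 1/(16*f/15) = 15/(16*f))
(y - 481)/(d(-9) + l) = (-23/3 - 481)/((15/16)/(-9) - 239) = -1466/(3*((15/16)*(-1/9) - 239)) = -1466/(3*(-5/48 - 239)) = -1466/(3*(-11477/48)) = -1466/3*(-48/11477) = 23456/11477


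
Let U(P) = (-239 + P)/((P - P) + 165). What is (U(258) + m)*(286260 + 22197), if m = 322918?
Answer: 5478349417491/55 ≈ 9.9606e+10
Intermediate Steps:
U(P) = -239/165 + P/165 (U(P) = (-239 + P)/(0 + 165) = (-239 + P)/165 = (-239 + P)*(1/165) = -239/165 + P/165)
(U(258) + m)*(286260 + 22197) = ((-239/165 + (1/165)*258) + 322918)*(286260 + 22197) = ((-239/165 + 86/55) + 322918)*308457 = (19/165 + 322918)*308457 = (53281489/165)*308457 = 5478349417491/55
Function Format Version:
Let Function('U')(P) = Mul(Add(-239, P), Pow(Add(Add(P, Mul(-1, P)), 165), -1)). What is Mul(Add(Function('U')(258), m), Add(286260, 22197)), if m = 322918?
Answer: Rational(5478349417491, 55) ≈ 9.9606e+10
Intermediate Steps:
Function('U')(P) = Add(Rational(-239, 165), Mul(Rational(1, 165), P)) (Function('U')(P) = Mul(Add(-239, P), Pow(Add(0, 165), -1)) = Mul(Add(-239, P), Pow(165, -1)) = Mul(Add(-239, P), Rational(1, 165)) = Add(Rational(-239, 165), Mul(Rational(1, 165), P)))
Mul(Add(Function('U')(258), m), Add(286260, 22197)) = Mul(Add(Add(Rational(-239, 165), Mul(Rational(1, 165), 258)), 322918), Add(286260, 22197)) = Mul(Add(Add(Rational(-239, 165), Rational(86, 55)), 322918), 308457) = Mul(Add(Rational(19, 165), 322918), 308457) = Mul(Rational(53281489, 165), 308457) = Rational(5478349417491, 55)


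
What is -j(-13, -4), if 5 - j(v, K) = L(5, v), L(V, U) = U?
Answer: -18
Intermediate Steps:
j(v, K) = 5 - v
-j(-13, -4) = -(5 - 1*(-13)) = -(5 + 13) = -1*18 = -18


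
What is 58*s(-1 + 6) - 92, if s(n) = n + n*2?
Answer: 778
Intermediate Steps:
s(n) = 3*n (s(n) = n + 2*n = 3*n)
58*s(-1 + 6) - 92 = 58*(3*(-1 + 6)) - 92 = 58*(3*5) - 92 = 58*15 - 92 = 870 - 92 = 778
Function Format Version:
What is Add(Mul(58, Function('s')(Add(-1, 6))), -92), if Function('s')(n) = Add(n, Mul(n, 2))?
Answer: 778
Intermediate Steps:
Function('s')(n) = Mul(3, n) (Function('s')(n) = Add(n, Mul(2, n)) = Mul(3, n))
Add(Mul(58, Function('s')(Add(-1, 6))), -92) = Add(Mul(58, Mul(3, Add(-1, 6))), -92) = Add(Mul(58, Mul(3, 5)), -92) = Add(Mul(58, 15), -92) = Add(870, -92) = 778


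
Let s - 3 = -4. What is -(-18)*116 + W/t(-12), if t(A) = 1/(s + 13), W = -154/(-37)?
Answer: 79104/37 ≈ 2137.9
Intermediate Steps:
s = -1 (s = 3 - 4 = -1)
W = 154/37 (W = -154*(-1/37) = 154/37 ≈ 4.1622)
t(A) = 1/12 (t(A) = 1/(-1 + 13) = 1/12)
-(-18)*116 + W/t(-12) = -(-18)*116 + 154/(37*(1/12)) = -18*(-116) + (154/37)*12 = 2088 + 1848/37 = 79104/37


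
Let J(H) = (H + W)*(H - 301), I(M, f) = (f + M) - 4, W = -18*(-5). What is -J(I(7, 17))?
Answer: 30910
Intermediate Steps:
W = 90
I(M, f) = -4 + M + f (I(M, f) = (M + f) - 4 = -4 + M + f)
J(H) = (-301 + H)*(90 + H) (J(H) = (H + 90)*(H - 301) = (90 + H)*(-301 + H) = (-301 + H)*(90 + H))
-J(I(7, 17)) = -(-27090 + (-4 + 7 + 17)² - 211*(-4 + 7 + 17)) = -(-27090 + 20² - 211*20) = -(-27090 + 400 - 4220) = -1*(-30910) = 30910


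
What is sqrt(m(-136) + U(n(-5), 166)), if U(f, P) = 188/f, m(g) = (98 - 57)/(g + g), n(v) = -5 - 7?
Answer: I*sqrt(658257)/204 ≈ 3.9771*I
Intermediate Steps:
n(v) = -12
m(g) = 41/(2*g) (m(g) = 41/((2*g)) = 41*(1/(2*g)) = 41/(2*g))
sqrt(m(-136) + U(n(-5), 166)) = sqrt((41/2)/(-136) + 188/(-12)) = sqrt((41/2)*(-1/136) + 188*(-1/12)) = sqrt(-41/272 - 47/3) = sqrt(-12907/816) = I*sqrt(658257)/204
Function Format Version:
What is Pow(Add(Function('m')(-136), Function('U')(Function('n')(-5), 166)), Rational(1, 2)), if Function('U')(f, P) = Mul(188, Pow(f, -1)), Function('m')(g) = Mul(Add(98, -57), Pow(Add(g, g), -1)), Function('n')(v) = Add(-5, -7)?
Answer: Mul(Rational(1, 204), I, Pow(658257, Rational(1, 2))) ≈ Mul(3.9771, I)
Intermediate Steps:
Function('n')(v) = -12
Function('m')(g) = Mul(Rational(41, 2), Pow(g, -1)) (Function('m')(g) = Mul(41, Pow(Mul(2, g), -1)) = Mul(41, Mul(Rational(1, 2), Pow(g, -1))) = Mul(Rational(41, 2), Pow(g, -1)))
Pow(Add(Function('m')(-136), Function('U')(Function('n')(-5), 166)), Rational(1, 2)) = Pow(Add(Mul(Rational(41, 2), Pow(-136, -1)), Mul(188, Pow(-12, -1))), Rational(1, 2)) = Pow(Add(Mul(Rational(41, 2), Rational(-1, 136)), Mul(188, Rational(-1, 12))), Rational(1, 2)) = Pow(Add(Rational(-41, 272), Rational(-47, 3)), Rational(1, 2)) = Pow(Rational(-12907, 816), Rational(1, 2)) = Mul(Rational(1, 204), I, Pow(658257, Rational(1, 2)))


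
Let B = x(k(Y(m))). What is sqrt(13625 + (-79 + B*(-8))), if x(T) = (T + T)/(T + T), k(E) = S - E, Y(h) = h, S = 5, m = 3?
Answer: sqrt(13538) ≈ 116.35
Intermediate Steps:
k(E) = 5 - E
x(T) = 1 (x(T) = (2*T)/((2*T)) = (2*T)*(1/(2*T)) = 1)
B = 1
sqrt(13625 + (-79 + B*(-8))) = sqrt(13625 + (-79 + 1*(-8))) = sqrt(13625 + (-79 - 8)) = sqrt(13625 - 87) = sqrt(13538)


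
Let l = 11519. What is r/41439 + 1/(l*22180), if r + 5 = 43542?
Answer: 11123329993979/10587308953380 ≈ 1.0506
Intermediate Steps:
r = 43537 (r = -5 + 43542 = 43537)
r/41439 + 1/(l*22180) = 43537/41439 + 1/(11519*22180) = 43537*(1/41439) + (1/11519)*(1/22180) = 43537/41439 + 1/255491420 = 11123329993979/10587308953380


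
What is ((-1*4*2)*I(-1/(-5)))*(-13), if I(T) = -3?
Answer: -312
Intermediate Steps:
((-1*4*2)*I(-1/(-5)))*(-13) = ((-1*4*2)*(-3))*(-13) = (-4*2*(-3))*(-13) = -8*(-3)*(-13) = 24*(-13) = -312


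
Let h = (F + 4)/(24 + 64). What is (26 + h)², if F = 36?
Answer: 84681/121 ≈ 699.84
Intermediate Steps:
h = 5/11 (h = (36 + 4)/(24 + 64) = 40/88 = 40*(1/88) = 5/11 ≈ 0.45455)
(26 + h)² = (26 + 5/11)² = (291/11)² = 84681/121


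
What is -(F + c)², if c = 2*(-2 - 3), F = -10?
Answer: -400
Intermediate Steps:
c = -10 (c = 2*(-5) = -10)
-(F + c)² = -(-10 - 10)² = -1*(-20)² = -1*400 = -400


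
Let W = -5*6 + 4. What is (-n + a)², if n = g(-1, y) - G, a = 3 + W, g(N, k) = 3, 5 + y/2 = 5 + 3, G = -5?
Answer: 961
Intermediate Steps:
y = 6 (y = -10 + 2*(5 + 3) = -10 + 2*8 = -10 + 16 = 6)
W = -26 (W = -30 + 4 = -26)
a = -23 (a = 3 - 26 = -23)
n = 8 (n = 3 - 1*(-5) = 3 + 5 = 8)
(-n + a)² = (-1*8 - 23)² = (-8 - 23)² = (-31)² = 961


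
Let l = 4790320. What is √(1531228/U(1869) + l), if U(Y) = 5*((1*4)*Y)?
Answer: √418337552369415/9345 ≈ 2188.7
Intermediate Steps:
U(Y) = 20*Y (U(Y) = 5*(4*Y) = 20*Y)
√(1531228/U(1869) + l) = √(1531228/((20*1869)) + 4790320) = √(1531228/37380 + 4790320) = √(1531228*(1/37380) + 4790320) = √(382807/9345 + 4790320) = √(44765923207/9345) = √418337552369415/9345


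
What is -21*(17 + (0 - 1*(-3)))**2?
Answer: -8400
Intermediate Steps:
-21*(17 + (0 - 1*(-3)))**2 = -21*(17 + (0 + 3))**2 = -21*(17 + 3)**2 = -21*20**2 = -21*400 = -8400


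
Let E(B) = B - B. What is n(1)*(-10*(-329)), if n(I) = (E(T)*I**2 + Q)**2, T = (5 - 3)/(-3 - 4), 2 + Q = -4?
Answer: 118440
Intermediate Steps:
Q = -6 (Q = -2 - 4 = -6)
T = -2/7 (T = 2/(-7) = 2*(-1/7) = -2/7 ≈ -0.28571)
E(B) = 0
n(I) = 36 (n(I) = (0*I**2 - 6)**2 = (0 - 6)**2 = (-6)**2 = 36)
n(1)*(-10*(-329)) = 36*(-10*(-329)) = 36*3290 = 118440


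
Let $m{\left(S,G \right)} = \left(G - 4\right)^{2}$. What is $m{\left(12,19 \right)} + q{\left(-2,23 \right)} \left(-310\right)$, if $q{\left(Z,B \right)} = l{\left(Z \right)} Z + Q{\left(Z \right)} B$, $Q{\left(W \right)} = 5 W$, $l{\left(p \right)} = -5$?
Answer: $68425$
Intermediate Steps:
$m{\left(S,G \right)} = \left(-4 + G\right)^{2}$
$q{\left(Z,B \right)} = - 5 Z + 5 B Z$ ($q{\left(Z,B \right)} = - 5 Z + 5 Z B = - 5 Z + 5 B Z$)
$m{\left(12,19 \right)} + q{\left(-2,23 \right)} \left(-310\right) = \left(-4 + 19\right)^{2} + 5 \left(-2\right) \left(-1 + 23\right) \left(-310\right) = 15^{2} + 5 \left(-2\right) 22 \left(-310\right) = 225 - -68200 = 225 + 68200 = 68425$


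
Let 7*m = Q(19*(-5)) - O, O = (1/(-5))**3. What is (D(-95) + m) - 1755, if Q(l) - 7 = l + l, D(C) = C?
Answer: -1641624/875 ≈ -1876.1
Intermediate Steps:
Q(l) = 7 + 2*l (Q(l) = 7 + (l + l) = 7 + 2*l)
O = -1/125 (O = (-1/5)**3 = -1/125 ≈ -0.0080000)
m = -22874/875 (m = ((7 + 2*(19*(-5))) - 1*(-1/125))/7 = ((7 + 2*(-95)) + 1/125)/7 = ((7 - 190) + 1/125)/7 = (-183 + 1/125)/7 = (1/7)*(-22874/125) = -22874/875 ≈ -26.142)
(D(-95) + m) - 1755 = (-95 - 22874/875) - 1755 = -105999/875 - 1755 = -1641624/875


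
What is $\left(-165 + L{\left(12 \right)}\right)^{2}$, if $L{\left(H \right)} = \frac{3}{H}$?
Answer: $\frac{434281}{16} \approx 27143.0$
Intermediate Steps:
$\left(-165 + L{\left(12 \right)}\right)^{2} = \left(-165 + \frac{3}{12}\right)^{2} = \left(-165 + 3 \cdot \frac{1}{12}\right)^{2} = \left(-165 + \frac{1}{4}\right)^{2} = \left(- \frac{659}{4}\right)^{2} = \frac{434281}{16}$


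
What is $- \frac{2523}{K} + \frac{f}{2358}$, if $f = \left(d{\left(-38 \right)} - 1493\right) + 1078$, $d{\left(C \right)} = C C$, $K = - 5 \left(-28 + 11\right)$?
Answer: $- \frac{1953923}{66810} \approx -29.246$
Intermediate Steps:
$K = 85$ ($K = \left(-5\right) \left(-17\right) = 85$)
$d{\left(C \right)} = C^{2}$
$f = 1029$ ($f = \left(\left(-38\right)^{2} - 1493\right) + 1078 = \left(1444 - 1493\right) + 1078 = -49 + 1078 = 1029$)
$- \frac{2523}{K} + \frac{f}{2358} = - \frac{2523}{85} + \frac{1029}{2358} = \left(-2523\right) \frac{1}{85} + 1029 \cdot \frac{1}{2358} = - \frac{2523}{85} + \frac{343}{786} = - \frac{1953923}{66810}$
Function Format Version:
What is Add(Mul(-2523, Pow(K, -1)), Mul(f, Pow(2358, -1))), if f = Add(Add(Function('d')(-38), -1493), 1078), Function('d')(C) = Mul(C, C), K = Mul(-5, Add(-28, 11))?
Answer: Rational(-1953923, 66810) ≈ -29.246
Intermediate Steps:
K = 85 (K = Mul(-5, -17) = 85)
Function('d')(C) = Pow(C, 2)
f = 1029 (f = Add(Add(Pow(-38, 2), -1493), 1078) = Add(Add(1444, -1493), 1078) = Add(-49, 1078) = 1029)
Add(Mul(-2523, Pow(K, -1)), Mul(f, Pow(2358, -1))) = Add(Mul(-2523, Pow(85, -1)), Mul(1029, Pow(2358, -1))) = Add(Mul(-2523, Rational(1, 85)), Mul(1029, Rational(1, 2358))) = Add(Rational(-2523, 85), Rational(343, 786)) = Rational(-1953923, 66810)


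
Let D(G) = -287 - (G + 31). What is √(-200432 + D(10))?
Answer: 2*I*√50190 ≈ 448.06*I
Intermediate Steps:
D(G) = -318 - G (D(G) = -287 - (31 + G) = -287 + (-31 - G) = -318 - G)
√(-200432 + D(10)) = √(-200432 + (-318 - 1*10)) = √(-200432 + (-318 - 10)) = √(-200432 - 328) = √(-200760) = 2*I*√50190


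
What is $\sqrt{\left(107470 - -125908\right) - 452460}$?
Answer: $i \sqrt{219082} \approx 468.06 i$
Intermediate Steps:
$\sqrt{\left(107470 - -125908\right) - 452460} = \sqrt{\left(107470 + 125908\right) - 452460} = \sqrt{233378 - 452460} = \sqrt{-219082} = i \sqrt{219082}$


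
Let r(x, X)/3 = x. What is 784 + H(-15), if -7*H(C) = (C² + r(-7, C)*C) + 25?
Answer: 4923/7 ≈ 703.29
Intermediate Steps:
r(x, X) = 3*x
H(C) = -25/7 + 3*C - C²/7 (H(C) = -((C² + (3*(-7))*C) + 25)/7 = -((C² - 21*C) + 25)/7 = -(25 + C² - 21*C)/7 = -25/7 + 3*C - C²/7)
784 + H(-15) = 784 + (-25/7 + 3*(-15) - ⅐*(-15)²) = 784 + (-25/7 - 45 - ⅐*225) = 784 + (-25/7 - 45 - 225/7) = 784 - 565/7 = 4923/7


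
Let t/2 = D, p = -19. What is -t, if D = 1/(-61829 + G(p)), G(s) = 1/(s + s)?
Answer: 76/2349503 ≈ 3.2347e-5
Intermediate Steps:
G(s) = 1/(2*s)
D = -38/2349503 (D = 1/(-61829 + (1/2)/(-19)) = 1/(-61829 + (1/2)*(-1/19)) = 1/(-61829 - 1/38) = 1/(-2349503/38) = -38/2349503 ≈ -1.6174e-5)
t = -76/2349503 (t = 2*(-38/2349503) = -76/2349503 ≈ -3.2347e-5)
-t = -1*(-76/2349503) = 76/2349503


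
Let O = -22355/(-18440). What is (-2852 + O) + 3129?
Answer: 1026047/3688 ≈ 278.21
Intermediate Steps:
O = 4471/3688 (O = -22355*(-1/18440) = 4471/3688 ≈ 1.2123)
(-2852 + O) + 3129 = (-2852 + 4471/3688) + 3129 = -10513705/3688 + 3129 = 1026047/3688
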